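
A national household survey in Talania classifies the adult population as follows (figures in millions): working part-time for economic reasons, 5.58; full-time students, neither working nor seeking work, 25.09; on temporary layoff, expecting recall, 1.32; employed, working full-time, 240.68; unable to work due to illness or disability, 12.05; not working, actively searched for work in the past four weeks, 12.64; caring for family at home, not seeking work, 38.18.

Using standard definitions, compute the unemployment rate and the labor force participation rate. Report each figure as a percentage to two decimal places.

Unemployment rate ≈ 5.36%; labor force participation rate ≈ 77.55%.

Employed = 5.58 + 240.68 = 246.26 million (anyone who worked, including part-time for economic reasons, counts as employed).
Unemployed = 1.32 + 12.64 = 13.96 million (jobless and actively searching, or on temporary layoff).
Labor force = 246.26 + 13.96 = 260.22 million.
Not in labor force = 25.09 + 12.05 + 38.18 = 75.32 million (those not working and not actively searching are outside the labor force).
Civilian working-age population = 260.22 + 75.32 = 335.54 million.
Unemployment rate = 13.96 / 260.22 = 5.36%.
Labor force participation rate = 260.22 / 335.54 = 77.55%.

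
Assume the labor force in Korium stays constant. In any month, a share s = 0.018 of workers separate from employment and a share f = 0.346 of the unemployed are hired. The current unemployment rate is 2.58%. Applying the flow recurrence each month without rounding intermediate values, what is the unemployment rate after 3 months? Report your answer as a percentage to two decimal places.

Unemployment rate after three months ≈ 4.34%.

With a fixed labor force, u_{t+1} = u_t + s·(1−u_t) − f·u_t = u_t·(1−s−f) + s.
Here 1−s−f = 0.636 and s = 0.018.
u_1 = 0.025800 × 0.636 + 0.018 = 0.034409.
u_2 = 0.034409 × 0.636 + 0.018 = 0.039884.
u_3 = 0.039884 × 0.636 + 0.018 = 0.043366.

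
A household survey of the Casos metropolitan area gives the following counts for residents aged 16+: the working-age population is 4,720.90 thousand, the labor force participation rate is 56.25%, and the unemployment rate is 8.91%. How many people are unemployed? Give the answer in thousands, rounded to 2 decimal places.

Labor force = 0.5625 × 4,720.90 = 2,655.51 thousand.
Unemployed = 0.0891 × 2,655.51 ≈ 236.61 thousand.

About 236.61 thousand are unemployed.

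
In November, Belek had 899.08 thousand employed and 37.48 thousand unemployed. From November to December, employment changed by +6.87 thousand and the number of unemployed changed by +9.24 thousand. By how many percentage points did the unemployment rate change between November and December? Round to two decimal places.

November: labor force = 899.08 + 37.48 = 936.56; u = 37.48/936.56 = 4.00%.
December: labor force = 905.95 + 46.72 = 952.67; u = 46.72/952.67 = 4.90%.
Change = 4.90% − 4.00% = +0.90 pp.

The unemployment rate changed by +0.90 percentage points.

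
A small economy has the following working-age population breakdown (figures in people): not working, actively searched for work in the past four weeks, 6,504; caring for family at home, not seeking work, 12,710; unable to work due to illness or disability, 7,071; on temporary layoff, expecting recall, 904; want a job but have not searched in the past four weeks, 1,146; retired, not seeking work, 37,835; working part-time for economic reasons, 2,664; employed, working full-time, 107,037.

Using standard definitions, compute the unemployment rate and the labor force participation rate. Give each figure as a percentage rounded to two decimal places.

Employed = 2,664 + 107,037 = 109,701 (anyone who worked, including part-time for economic reasons, counts as employed).
Unemployed = 6,504 + 904 = 7,408 (jobless and actively searching, or on temporary layoff).
Labor force = 109,701 + 7,408 = 117,109.
Not in labor force = 12,710 + 7,071 + 1,146 + 37,835 = 58,762 (those not working and not actively searching are outside the labor force — including those who want a job but have given up searching).
Civilian working-age population = 117,109 + 58,762 = 175,871.
Unemployment rate = 7,408 / 117,109 = 6.33%.
Labor force participation rate = 117,109 / 175,871 = 66.59%.

Unemployment rate ≈ 6.33%; labor force participation rate ≈ 66.59%.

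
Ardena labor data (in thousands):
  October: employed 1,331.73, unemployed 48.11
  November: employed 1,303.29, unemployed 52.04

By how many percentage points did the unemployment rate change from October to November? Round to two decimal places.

October: labor force = 1,331.73 + 48.11 = 1,379.84; u = 48.11/1,379.84 = 3.49%.
November: labor force = 1,303.29 + 52.04 = 1,355.33; u = 52.04/1,355.33 = 3.84%.
Change = 3.84% − 3.49% = +0.35 pp.

The unemployment rate changed by +0.35 percentage points.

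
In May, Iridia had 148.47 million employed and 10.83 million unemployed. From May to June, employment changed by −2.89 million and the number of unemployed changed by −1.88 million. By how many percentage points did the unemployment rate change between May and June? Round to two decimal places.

May: labor force = 148.47 + 10.83 = 159.30; u = 10.83/159.30 = 6.80%.
June: labor force = 145.58 + 8.95 = 154.53; u = 8.95/154.53 = 5.79%.
Change = 5.79% − 6.80% = −1.01 pp.

The unemployment rate changed by −1.01 percentage points.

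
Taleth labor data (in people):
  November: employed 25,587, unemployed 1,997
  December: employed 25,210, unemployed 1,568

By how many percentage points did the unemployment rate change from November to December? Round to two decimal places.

The unemployment rate changed by −1.38 percentage points.

November: labor force = 25,587 + 1,997 = 27,584; u = 1,997/27,584 = 7.24%.
December: labor force = 25,210 + 1,568 = 26,778; u = 1,568/26,778 = 5.86%.
Change = 5.86% − 7.24% = −1.38 pp.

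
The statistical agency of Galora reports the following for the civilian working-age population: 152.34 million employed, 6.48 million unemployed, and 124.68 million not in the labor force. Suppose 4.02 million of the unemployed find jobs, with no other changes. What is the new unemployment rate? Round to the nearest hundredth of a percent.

Initially, labor force = 152.34 + 6.48 = 158.82 million, so u = 6.48/158.82 = 4.08%.
After the change, unemployed falls and employed rises by 4.02; labor force unchanged → E = 156.36, U = 2.46, labor force = 158.82 million.
New unemployment rate = 2.46 / 158.82 = 1.55%.

New unemployment rate ≈ 1.55%.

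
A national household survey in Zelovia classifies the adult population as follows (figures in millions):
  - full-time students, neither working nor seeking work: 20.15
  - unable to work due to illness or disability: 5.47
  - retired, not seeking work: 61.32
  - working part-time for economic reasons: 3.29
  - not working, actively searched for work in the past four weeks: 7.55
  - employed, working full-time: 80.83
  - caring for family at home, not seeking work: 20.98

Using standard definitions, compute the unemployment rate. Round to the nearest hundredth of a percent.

Employed = 3.29 + 80.83 = 84.12 million (anyone who worked, including part-time for economic reasons, counts as employed).
Unemployed = 7.55 million.
Labor force = 84.12 + 7.55 = 91.67 million.
Unemployment rate = 7.55 / 91.67 = 8.24%.

Unemployment rate ≈ 8.24%.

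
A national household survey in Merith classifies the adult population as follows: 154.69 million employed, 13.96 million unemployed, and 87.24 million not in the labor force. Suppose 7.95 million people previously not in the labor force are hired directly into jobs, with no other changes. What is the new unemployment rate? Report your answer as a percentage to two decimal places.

Initially, labor force = 154.69 + 13.96 = 168.65 million, so u = 13.96/168.65 = 8.28%.
After the change, employed and labor force both rise by 7.95; unemployed unchanged → E = 162.64, U = 13.96, labor force = 176.60 million.
New unemployment rate = 13.96 / 176.60 = 7.90%.

New unemployment rate ≈ 7.90%.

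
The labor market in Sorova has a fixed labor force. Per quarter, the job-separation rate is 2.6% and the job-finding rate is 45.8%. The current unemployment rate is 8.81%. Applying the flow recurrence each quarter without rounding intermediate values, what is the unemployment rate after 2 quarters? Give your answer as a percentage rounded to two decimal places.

Unemployment rate after two quarters ≈ 6.29%.

With a fixed labor force, u_{t+1} = u_t + s·(1−u_t) − f·u_t = u_t·(1−s−f) + s.
Here 1−s−f = 0.516 and s = 0.026.
u_1 = 0.088100 × 0.516 + 0.026 = 0.071460.
u_2 = 0.071460 × 0.516 + 0.026 = 0.062873.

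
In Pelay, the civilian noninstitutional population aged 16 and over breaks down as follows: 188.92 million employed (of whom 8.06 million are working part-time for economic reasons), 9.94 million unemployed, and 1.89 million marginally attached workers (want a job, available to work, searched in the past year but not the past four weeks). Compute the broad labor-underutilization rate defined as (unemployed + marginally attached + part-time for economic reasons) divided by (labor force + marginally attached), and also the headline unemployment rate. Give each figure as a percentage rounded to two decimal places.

Broad underutilization rate ≈ 9.91%; headline unemployment rate ≈ 5.00%.

Labor force = 188.92 + 9.94 = 198.86 million.
Numerator = 9.94 + 1.89 + 8.06 = 19.89 million.
Denominator = 198.86 + 1.89 = 200.75 million.
Broad rate = 19.89 / 200.75 = 9.91%.
Headline unemployment rate = 9.94 / 198.86 = 5.00%.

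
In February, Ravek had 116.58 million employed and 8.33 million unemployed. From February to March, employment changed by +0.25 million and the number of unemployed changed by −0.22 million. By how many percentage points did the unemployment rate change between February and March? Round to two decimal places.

The unemployment rate changed by −0.18 percentage points.

February: labor force = 116.58 + 8.33 = 124.91; u = 8.33/124.91 = 6.67%.
March: labor force = 116.83 + 8.11 = 124.94; u = 8.11/124.94 = 6.49%.
Change = 6.49% − 6.67% = −0.18 pp.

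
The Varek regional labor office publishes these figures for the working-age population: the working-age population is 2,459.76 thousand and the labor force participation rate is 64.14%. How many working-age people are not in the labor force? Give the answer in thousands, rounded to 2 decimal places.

About 882.07 thousand are not in the labor force.

Share not in the labor force = 1 − 0.6414 = 0.3586.
Not in labor force = 0.3586 × 2,459.76 ≈ 882.07 thousand.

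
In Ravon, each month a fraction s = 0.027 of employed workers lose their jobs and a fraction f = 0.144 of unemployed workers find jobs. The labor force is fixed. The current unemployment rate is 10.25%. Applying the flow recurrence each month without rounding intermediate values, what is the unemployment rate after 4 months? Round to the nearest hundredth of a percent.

With a fixed labor force, u_{t+1} = u_t + s·(1−u_t) − f·u_t = u_t·(1−s−f) + s.
Here 1−s−f = 0.829 and s = 0.027.
u_1 = 0.102500 × 0.829 + 0.027 = 0.111972.
u_2 = 0.111972 × 0.829 + 0.027 = 0.119825.
u_3 = 0.119825 × 0.829 + 0.027 = 0.126335.
u_4 = 0.126335 × 0.829 + 0.027 = 0.131732.

Unemployment rate after four months ≈ 13.17%.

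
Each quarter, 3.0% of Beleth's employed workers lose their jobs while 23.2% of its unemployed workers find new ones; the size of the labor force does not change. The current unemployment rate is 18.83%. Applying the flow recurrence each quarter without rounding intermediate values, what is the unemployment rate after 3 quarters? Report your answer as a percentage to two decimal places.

With a fixed labor force, u_{t+1} = u_t + s·(1−u_t) − f·u_t = u_t·(1−s−f) + s.
Here 1−s−f = 0.738 and s = 0.030.
u_1 = 0.188300 × 0.738 + 0.030 = 0.168965.
u_2 = 0.168965 × 0.738 + 0.030 = 0.154696.
u_3 = 0.154696 × 0.738 + 0.030 = 0.144166.

Unemployment rate after three quarters ≈ 14.42%.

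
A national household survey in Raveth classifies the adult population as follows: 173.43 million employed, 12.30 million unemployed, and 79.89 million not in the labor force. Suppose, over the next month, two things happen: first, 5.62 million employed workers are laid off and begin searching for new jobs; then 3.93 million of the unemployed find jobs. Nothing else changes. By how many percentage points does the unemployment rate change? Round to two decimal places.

The unemployment rate changes by +0.91 percentage points.

Initially, labor force = 173.43 + 12.30 = 185.73 million, so u = 12.30/185.73 = 6.62%.
After the first change, employed falls and unemployed rises by 5.62; labor force unchanged → E = 167.81, U = 17.92, labor force = 185.73 million.
After the second change, unemployed falls and employed rises by 3.93; labor force unchanged → E = 171.74, U = 13.99, labor force = 185.73 million.
New unemployment rate = 13.99 / 185.73 = 7.53%.
Change = 7.53% − 6.62% = +0.91 percentage points.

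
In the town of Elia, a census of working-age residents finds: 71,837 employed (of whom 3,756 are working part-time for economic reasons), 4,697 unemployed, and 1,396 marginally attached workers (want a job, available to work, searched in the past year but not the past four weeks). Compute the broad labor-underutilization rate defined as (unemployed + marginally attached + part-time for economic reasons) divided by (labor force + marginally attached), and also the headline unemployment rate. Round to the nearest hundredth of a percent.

Labor force = 71,837 + 4,697 = 76,534.
Numerator = 4,697 + 1,396 + 3,756 = 9,849.
Denominator = 76,534 + 1,396 = 77,930.
Broad rate = 9,849 / 77,930 = 12.64%.
Headline unemployment rate = 4,697 / 76,534 = 6.14%.

Broad underutilization rate ≈ 12.64%; headline unemployment rate ≈ 6.14%.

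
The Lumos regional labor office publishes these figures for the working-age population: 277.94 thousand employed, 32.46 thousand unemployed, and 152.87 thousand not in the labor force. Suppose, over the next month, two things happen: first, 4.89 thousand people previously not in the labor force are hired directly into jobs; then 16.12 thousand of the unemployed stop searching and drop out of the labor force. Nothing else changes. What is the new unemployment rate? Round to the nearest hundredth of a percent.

Initially, labor force = 277.94 + 32.46 = 310.40 thousand, so u = 32.46/310.40 = 10.46%.
After the first change, employed and labor force both rise by 4.89; unemployed unchanged → E = 282.83, U = 32.46, labor force = 315.29 thousand.
After the second change, unemployed and labor force both fall by 16.12 → E = 282.83, U = 16.34, labor force = 299.17 thousand.
New unemployment rate = 16.34 / 299.17 = 5.46%.

New unemployment rate ≈ 5.46%.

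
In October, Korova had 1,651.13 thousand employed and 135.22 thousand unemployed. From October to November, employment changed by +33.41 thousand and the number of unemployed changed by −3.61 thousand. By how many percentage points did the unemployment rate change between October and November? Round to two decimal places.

October: labor force = 1,651.13 + 135.22 = 1,786.35; u = 135.22/1,786.35 = 7.57%.
November: labor force = 1,684.54 + 131.61 = 1,816.15; u = 131.61/1,816.15 = 7.25%.
Change = 7.25% − 7.57% = −0.32 pp.

The unemployment rate changed by −0.32 percentage points.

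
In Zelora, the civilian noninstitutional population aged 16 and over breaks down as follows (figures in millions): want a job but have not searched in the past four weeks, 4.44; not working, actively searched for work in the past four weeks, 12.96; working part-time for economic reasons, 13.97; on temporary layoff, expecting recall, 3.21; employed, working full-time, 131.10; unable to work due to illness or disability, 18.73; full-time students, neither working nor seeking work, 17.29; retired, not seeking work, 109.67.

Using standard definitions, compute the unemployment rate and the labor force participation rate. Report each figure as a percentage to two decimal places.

Employed = 13.97 + 131.10 = 145.07 million (anyone who worked, including part-time for economic reasons, counts as employed).
Unemployed = 12.96 + 3.21 = 16.17 million (jobless and actively searching, or on temporary layoff).
Labor force = 145.07 + 16.17 = 161.24 million.
Not in labor force = 4.44 + 18.73 + 17.29 + 109.67 = 150.13 million (those not working and not actively searching are outside the labor force — including those who want a job but have given up searching).
Civilian working-age population = 161.24 + 150.13 = 311.37 million.
Unemployment rate = 16.17 / 161.24 = 10.03%.
Labor force participation rate = 161.24 / 311.37 = 51.78%.

Unemployment rate ≈ 10.03%; labor force participation rate ≈ 51.78%.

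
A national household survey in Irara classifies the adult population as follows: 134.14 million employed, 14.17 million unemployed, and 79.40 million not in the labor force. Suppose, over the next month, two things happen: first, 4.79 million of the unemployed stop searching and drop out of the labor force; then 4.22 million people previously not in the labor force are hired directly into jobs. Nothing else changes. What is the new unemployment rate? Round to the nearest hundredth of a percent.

New unemployment rate ≈ 6.35%.

Initially, labor force = 134.14 + 14.17 = 148.31 million, so u = 14.17/148.31 = 9.55%.
After the first change, unemployed and labor force both fall by 4.79 → E = 134.14, U = 9.38, labor force = 143.52 million.
After the second change, employed and labor force both rise by 4.22; unemployed unchanged → E = 138.36, U = 9.38, labor force = 147.74 million.
New unemployment rate = 9.38 / 147.74 = 6.35%.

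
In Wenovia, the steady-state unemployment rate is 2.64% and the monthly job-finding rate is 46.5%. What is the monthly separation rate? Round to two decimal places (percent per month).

Separation rate ≈ 1.26% per month.

From u* = s/(s+f): s = u·f/(1−u).
s = 0.0264 × 46.5 / (1 − 0.0264) = 1.2276 / 0.9736 ≈ 1.26% per month.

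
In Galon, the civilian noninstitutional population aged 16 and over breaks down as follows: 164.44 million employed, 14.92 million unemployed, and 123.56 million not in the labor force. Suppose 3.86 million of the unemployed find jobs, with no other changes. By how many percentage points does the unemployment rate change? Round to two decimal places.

The unemployment rate changes by −2.15 percentage points.

Initially, labor force = 164.44 + 14.92 = 179.36 million, so u = 14.92/179.36 = 8.32%.
After the change, unemployed falls and employed rises by 3.86; labor force unchanged → E = 168.30, U = 11.06, labor force = 179.36 million.
New unemployment rate = 11.06 / 179.36 = 6.17%.
Change = 6.17% − 8.32% = −2.15 percentage points.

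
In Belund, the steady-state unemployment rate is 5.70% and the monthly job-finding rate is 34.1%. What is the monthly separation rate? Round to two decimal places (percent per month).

From u* = s/(s+f): s = u·f/(1−u).
s = 0.0570 × 34.1 / (1 − 0.0570) = 1.9437 / 0.9430 ≈ 2.06% per month.

Separation rate ≈ 2.06% per month.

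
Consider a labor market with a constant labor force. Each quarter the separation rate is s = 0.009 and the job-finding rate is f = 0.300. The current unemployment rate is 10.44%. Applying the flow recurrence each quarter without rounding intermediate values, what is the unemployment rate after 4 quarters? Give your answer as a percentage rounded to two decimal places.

Unemployment rate after four quarters ≈ 4.63%.

With a fixed labor force, u_{t+1} = u_t + s·(1−u_t) − f·u_t = u_t·(1−s−f) + s.
Here 1−s−f = 0.691 and s = 0.009.
u_1 = 0.104400 × 0.691 + 0.009 = 0.081140.
u_2 = 0.081140 × 0.691 + 0.009 = 0.065068.
u_3 = 0.065068 × 0.691 + 0.009 = 0.053962.
u_4 = 0.053962 × 0.691 + 0.009 = 0.046288.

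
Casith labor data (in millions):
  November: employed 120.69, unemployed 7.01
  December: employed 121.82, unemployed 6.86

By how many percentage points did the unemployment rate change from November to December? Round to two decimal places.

November: labor force = 120.69 + 7.01 = 127.70; u = 7.01/127.70 = 5.49%.
December: labor force = 121.82 + 6.86 = 128.68; u = 6.86/128.68 = 5.33%.
Change = 5.33% − 5.49% = −0.16 pp.

The unemployment rate changed by −0.16 percentage points.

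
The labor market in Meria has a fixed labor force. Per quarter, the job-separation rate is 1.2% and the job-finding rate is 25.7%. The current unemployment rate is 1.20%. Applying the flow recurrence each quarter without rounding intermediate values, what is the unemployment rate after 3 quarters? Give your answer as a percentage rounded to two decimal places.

With a fixed labor force, u_{t+1} = u_t + s·(1−u_t) − f·u_t = u_t·(1−s−f) + s.
Here 1−s−f = 0.731 and s = 0.012.
u_1 = 0.012000 × 0.731 + 0.012 = 0.020772.
u_2 = 0.020772 × 0.731 + 0.012 = 0.027184.
u_3 = 0.027184 × 0.731 + 0.012 = 0.031872.

Unemployment rate after three quarters ≈ 3.19%.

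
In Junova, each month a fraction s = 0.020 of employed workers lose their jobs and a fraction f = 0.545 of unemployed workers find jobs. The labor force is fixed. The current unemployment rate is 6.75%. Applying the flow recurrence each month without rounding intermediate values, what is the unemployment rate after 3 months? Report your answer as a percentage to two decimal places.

Unemployment rate after three months ≈ 3.80%.

With a fixed labor force, u_{t+1} = u_t + s·(1−u_t) − f·u_t = u_t·(1−s−f) + s.
Here 1−s−f = 0.435 and s = 0.020.
u_1 = 0.067500 × 0.435 + 0.020 = 0.049363.
u_2 = 0.049363 × 0.435 + 0.020 = 0.041473.
u_3 = 0.041473 × 0.435 + 0.020 = 0.038041.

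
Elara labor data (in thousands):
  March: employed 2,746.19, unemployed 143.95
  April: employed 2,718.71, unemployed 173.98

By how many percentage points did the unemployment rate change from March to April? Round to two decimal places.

The unemployment rate changed by +1.03 percentage points.

March: labor force = 2,746.19 + 143.95 = 2,890.14; u = 143.95/2,890.14 = 4.98%.
April: labor force = 2,718.71 + 173.98 = 2,892.69; u = 173.98/2,892.69 = 6.01%.
Change = 6.01% − 4.98% = +1.03 pp.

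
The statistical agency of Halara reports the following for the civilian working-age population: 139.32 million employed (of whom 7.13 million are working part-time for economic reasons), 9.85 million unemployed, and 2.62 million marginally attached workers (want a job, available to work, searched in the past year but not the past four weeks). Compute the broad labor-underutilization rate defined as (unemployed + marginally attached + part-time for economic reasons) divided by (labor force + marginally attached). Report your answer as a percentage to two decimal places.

Labor force = 139.32 + 9.85 = 149.17 million.
Numerator = 9.85 + 2.62 + 7.13 = 19.60 million.
Denominator = 149.17 + 2.62 = 151.79 million.
Broad rate = 19.60 / 151.79 = 12.91%.

Broad underutilization rate ≈ 12.91%.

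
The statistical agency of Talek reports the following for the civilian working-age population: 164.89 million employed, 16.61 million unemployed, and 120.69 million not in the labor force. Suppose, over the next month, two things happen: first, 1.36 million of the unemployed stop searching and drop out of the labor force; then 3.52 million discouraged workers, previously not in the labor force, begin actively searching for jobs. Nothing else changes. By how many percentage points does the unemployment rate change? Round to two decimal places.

The unemployment rate changes by +1.07 percentage points.

Initially, labor force = 164.89 + 16.61 = 181.50 million, so u = 16.61/181.50 = 9.15%.
After the first change, unemployed and labor force both fall by 1.36 → E = 164.89, U = 15.25, labor force = 180.14 million.
After the second change, unemployed and labor force both rise by 3.52 → E = 164.89, U = 18.77, labor force = 183.66 million.
New unemployment rate = 18.77 / 183.66 = 10.22%.
Change = 10.22% − 9.15% = +1.07 percentage points.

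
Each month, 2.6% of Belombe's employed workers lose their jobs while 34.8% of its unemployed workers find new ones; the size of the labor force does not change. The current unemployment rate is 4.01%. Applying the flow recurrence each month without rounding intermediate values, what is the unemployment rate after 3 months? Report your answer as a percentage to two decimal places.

With a fixed labor force, u_{t+1} = u_t + s·(1−u_t) − f·u_t = u_t·(1−s−f) + s.
Here 1−s−f = 0.626 and s = 0.026.
u_1 = 0.040100 × 0.626 + 0.026 = 0.051103.
u_2 = 0.051103 × 0.626 + 0.026 = 0.057990.
u_3 = 0.057990 × 0.626 + 0.026 = 0.062302.

Unemployment rate after three months ≈ 6.23%.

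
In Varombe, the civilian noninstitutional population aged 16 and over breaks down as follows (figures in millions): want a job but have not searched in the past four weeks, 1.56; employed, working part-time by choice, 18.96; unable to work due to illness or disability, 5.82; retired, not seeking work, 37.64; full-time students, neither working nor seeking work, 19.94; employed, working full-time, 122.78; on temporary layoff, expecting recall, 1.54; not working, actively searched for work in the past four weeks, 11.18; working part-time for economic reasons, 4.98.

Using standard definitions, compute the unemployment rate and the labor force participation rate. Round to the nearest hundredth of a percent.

Unemployment rate ≈ 7.98%; labor force participation rate ≈ 71.05%.

Employed = 18.96 + 122.78 + 4.98 = 146.72 million (anyone who worked, including part-time for economic reasons, counts as employed).
Unemployed = 1.54 + 11.18 = 12.72 million (jobless and actively searching, or on temporary layoff).
Labor force = 146.72 + 12.72 = 159.44 million.
Not in labor force = 1.56 + 5.82 + 37.64 + 19.94 = 64.96 million (those not working and not actively searching are outside the labor force — including those who want a job but have given up searching).
Civilian working-age population = 159.44 + 64.96 = 224.40 million.
Unemployment rate = 12.72 / 159.44 = 7.98%.
Labor force participation rate = 159.44 / 224.40 = 71.05%.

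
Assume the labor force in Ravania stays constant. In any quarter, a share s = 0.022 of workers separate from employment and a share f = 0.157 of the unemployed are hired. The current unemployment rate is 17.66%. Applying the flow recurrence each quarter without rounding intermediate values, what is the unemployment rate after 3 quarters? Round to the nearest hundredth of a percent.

Unemployment rate after three quarters ≈ 15.26%.

With a fixed labor force, u_{t+1} = u_t + s·(1−u_t) − f·u_t = u_t·(1−s−f) + s.
Here 1−s−f = 0.821 and s = 0.022.
u_1 = 0.176600 × 0.821 + 0.022 = 0.166989.
u_2 = 0.166989 × 0.821 + 0.022 = 0.159098.
u_3 = 0.159098 × 0.821 + 0.022 = 0.152619.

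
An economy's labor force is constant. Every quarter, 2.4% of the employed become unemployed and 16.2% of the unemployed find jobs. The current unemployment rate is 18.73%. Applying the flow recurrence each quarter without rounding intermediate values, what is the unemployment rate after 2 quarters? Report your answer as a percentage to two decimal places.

With a fixed labor force, u_{t+1} = u_t + s·(1−u_t) − f·u_t = u_t·(1−s−f) + s.
Here 1−s−f = 0.814 and s = 0.024.
u_1 = 0.187300 × 0.814 + 0.024 = 0.176462.
u_2 = 0.176462 × 0.814 + 0.024 = 0.167640.

Unemployment rate after two quarters ≈ 16.76%.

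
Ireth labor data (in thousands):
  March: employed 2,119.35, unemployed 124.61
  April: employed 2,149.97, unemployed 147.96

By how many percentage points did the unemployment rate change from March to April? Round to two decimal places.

The unemployment rate changed by +0.89 percentage points.

March: labor force = 2,119.35 + 124.61 = 2,243.96; u = 124.61/2,243.96 = 5.55%.
April: labor force = 2,149.97 + 147.96 = 2,297.93; u = 147.96/2,297.93 = 6.44%.
Change = 6.44% − 5.55% = +0.89 pp.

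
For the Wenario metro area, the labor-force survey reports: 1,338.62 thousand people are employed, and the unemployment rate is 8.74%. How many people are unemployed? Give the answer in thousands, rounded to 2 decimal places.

Let U be the number unemployed. The labor force is E + U, and U/(E+U) = 0.0874.
So U = 0.0874 × 1,338.62 / (1 − 0.0874) = 116.9954 / 0.9126 ≈ 128.20 thousand.

About 128.20 thousand are unemployed.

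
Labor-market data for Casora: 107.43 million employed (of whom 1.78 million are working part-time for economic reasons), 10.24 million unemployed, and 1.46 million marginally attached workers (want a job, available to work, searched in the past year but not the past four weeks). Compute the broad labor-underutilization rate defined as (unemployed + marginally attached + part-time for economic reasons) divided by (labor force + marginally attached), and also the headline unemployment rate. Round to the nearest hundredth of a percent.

Broad underutilization rate ≈ 11.32%; headline unemployment rate ≈ 8.70%.

Labor force = 107.43 + 10.24 = 117.67 million.
Numerator = 10.24 + 1.46 + 1.78 = 13.48 million.
Denominator = 117.67 + 1.46 = 119.13 million.
Broad rate = 13.48 / 119.13 = 11.32%.
Headline unemployment rate = 10.24 / 117.67 = 8.70%.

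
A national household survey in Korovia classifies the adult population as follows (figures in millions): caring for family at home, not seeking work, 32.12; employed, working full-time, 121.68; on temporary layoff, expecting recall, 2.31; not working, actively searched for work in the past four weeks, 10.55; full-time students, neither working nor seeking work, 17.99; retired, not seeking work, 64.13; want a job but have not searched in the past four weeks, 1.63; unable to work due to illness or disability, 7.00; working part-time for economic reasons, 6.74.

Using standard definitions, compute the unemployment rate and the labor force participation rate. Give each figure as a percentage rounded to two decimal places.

Unemployment rate ≈ 9.10%; labor force participation rate ≈ 53.48%.

Employed = 121.68 + 6.74 = 128.42 million (anyone who worked, including part-time for economic reasons, counts as employed).
Unemployed = 2.31 + 10.55 = 12.86 million (jobless and actively searching, or on temporary layoff).
Labor force = 128.42 + 12.86 = 141.28 million.
Not in labor force = 32.12 + 17.99 + 64.13 + 1.63 + 7.00 = 122.87 million (those not working and not actively searching are outside the labor force — including those who want a job but have given up searching).
Civilian working-age population = 141.28 + 122.87 = 264.15 million.
Unemployment rate = 12.86 / 141.28 = 9.10%.
Labor force participation rate = 141.28 / 264.15 = 53.48%.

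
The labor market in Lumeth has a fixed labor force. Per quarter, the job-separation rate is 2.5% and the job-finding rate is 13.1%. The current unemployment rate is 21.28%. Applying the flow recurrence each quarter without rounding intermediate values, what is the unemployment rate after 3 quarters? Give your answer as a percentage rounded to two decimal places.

With a fixed labor force, u_{t+1} = u_t + s·(1−u_t) − f·u_t = u_t·(1−s−f) + s.
Here 1−s−f = 0.844 and s = 0.025.
u_1 = 0.212800 × 0.844 + 0.025 = 0.204603.
u_2 = 0.204603 × 0.844 + 0.025 = 0.197685.
u_3 = 0.197685 × 0.844 + 0.025 = 0.191846.

Unemployment rate after three quarters ≈ 19.18%.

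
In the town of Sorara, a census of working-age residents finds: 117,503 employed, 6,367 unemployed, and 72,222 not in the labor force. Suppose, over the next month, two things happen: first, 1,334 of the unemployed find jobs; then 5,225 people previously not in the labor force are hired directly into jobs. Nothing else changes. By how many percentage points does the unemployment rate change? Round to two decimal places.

The unemployment rate changes by −1.24 percentage points.

Initially, labor force = 117,503 + 6,367 = 123,870, so u = 6,367/123,870 = 5.14%.
After the first change, unemployed falls and employed rises by 1,334; labor force unchanged → E = 118,837, U = 5,033, labor force = 123,870.
After the second change, employed and labor force both rise by 5,225; unemployed unchanged → E = 124,062, U = 5,033, labor force = 129,095.
New unemployment rate = 5,033 / 129,095 = 3.90%.
Change = 3.90% − 5.14% = −1.24 percentage points.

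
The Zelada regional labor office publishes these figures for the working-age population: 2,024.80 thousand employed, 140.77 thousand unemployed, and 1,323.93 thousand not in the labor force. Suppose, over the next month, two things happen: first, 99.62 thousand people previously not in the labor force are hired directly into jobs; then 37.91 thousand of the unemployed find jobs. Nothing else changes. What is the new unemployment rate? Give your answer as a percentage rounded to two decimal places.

Initially, labor force = 2,024.80 + 140.77 = 2,165.57 thousand, so u = 140.77/2,165.57 = 6.50%.
After the first change, employed and labor force both rise by 99.62; unemployed unchanged → E = 2,124.42, U = 140.77, labor force = 2,265.19 thousand.
After the second change, unemployed falls and employed rises by 37.91; labor force unchanged → E = 2,162.33, U = 102.86, labor force = 2,265.19 thousand.
New unemployment rate = 102.86 / 2,265.19 = 4.54%.

New unemployment rate ≈ 4.54%.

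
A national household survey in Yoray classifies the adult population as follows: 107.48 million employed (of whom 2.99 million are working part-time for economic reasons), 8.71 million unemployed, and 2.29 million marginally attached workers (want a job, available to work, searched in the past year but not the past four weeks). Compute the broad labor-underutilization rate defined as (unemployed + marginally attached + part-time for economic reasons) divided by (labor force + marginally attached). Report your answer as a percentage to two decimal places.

Broad underutilization rate ≈ 11.81%.

Labor force = 107.48 + 8.71 = 116.19 million.
Numerator = 8.71 + 2.29 + 2.99 = 13.99 million.
Denominator = 116.19 + 2.29 = 118.48 million.
Broad rate = 13.99 / 118.48 = 11.81%.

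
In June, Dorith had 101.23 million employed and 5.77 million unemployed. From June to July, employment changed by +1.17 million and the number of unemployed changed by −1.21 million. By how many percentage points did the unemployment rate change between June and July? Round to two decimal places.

The unemployment rate changed by −1.13 percentage points.

June: labor force = 101.23 + 5.77 = 107.00; u = 5.77/107.00 = 5.39%.
July: labor force = 102.40 + 4.56 = 106.96; u = 4.56/106.96 = 4.26%.
Change = 4.26% − 5.39% = −1.13 pp.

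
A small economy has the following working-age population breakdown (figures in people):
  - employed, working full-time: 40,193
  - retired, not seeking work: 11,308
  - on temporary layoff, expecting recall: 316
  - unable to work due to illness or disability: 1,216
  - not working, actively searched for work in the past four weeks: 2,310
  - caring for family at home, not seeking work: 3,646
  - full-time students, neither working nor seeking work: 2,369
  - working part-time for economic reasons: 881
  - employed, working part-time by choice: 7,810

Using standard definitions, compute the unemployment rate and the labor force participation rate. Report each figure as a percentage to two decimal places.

Employed = 40,193 + 881 + 7,810 = 48,884 (anyone who worked, including part-time for economic reasons, counts as employed).
Unemployed = 316 + 2,310 = 2,626 (jobless and actively searching, or on temporary layoff).
Labor force = 48,884 + 2,626 = 51,510.
Not in labor force = 11,308 + 1,216 + 3,646 + 2,369 = 18,539 (those not working and not actively searching are outside the labor force).
Civilian working-age population = 51,510 + 18,539 = 70,049.
Unemployment rate = 2,626 / 51,510 = 5.10%.
Labor force participation rate = 51,510 / 70,049 = 73.53%.

Unemployment rate ≈ 5.10%; labor force participation rate ≈ 73.53%.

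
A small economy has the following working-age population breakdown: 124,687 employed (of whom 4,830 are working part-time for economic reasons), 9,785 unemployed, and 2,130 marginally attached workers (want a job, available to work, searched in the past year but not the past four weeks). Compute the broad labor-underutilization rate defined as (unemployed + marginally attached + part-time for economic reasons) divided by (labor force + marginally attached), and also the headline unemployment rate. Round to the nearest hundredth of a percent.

Labor force = 124,687 + 9,785 = 134,472.
Numerator = 9,785 + 2,130 + 4,830 = 16,745.
Denominator = 134,472 + 2,130 = 136,602.
Broad rate = 16,745 / 136,602 = 12.26%.
Headline unemployment rate = 9,785 / 134,472 = 7.28%.

Broad underutilization rate ≈ 12.26%; headline unemployment rate ≈ 7.28%.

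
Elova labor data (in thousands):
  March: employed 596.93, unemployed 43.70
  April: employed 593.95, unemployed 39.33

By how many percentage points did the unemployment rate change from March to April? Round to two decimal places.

The unemployment rate changed by −0.61 percentage points.

March: labor force = 596.93 + 43.70 = 640.63; u = 43.70/640.63 = 6.82%.
April: labor force = 593.95 + 39.33 = 633.28; u = 39.33/633.28 = 6.21%.
Change = 6.21% − 6.82% = −0.61 pp.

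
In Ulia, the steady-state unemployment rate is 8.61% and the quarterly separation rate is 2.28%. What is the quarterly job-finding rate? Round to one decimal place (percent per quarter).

From u* = s/(s+f): f = s·(1−u)/u.
f = 2.28 × (1 − 0.0861) / 0.0861 = 2.0837 / 0.0861 ≈ 24.2% per quarter.

Job-finding rate ≈ 24.2% per quarter.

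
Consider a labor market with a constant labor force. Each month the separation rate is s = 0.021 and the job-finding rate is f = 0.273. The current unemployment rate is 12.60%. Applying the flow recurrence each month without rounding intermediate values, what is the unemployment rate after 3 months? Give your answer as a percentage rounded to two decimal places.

Unemployment rate after three months ≈ 9.06%.

With a fixed labor force, u_{t+1} = u_t + s·(1−u_t) − f·u_t = u_t·(1−s−f) + s.
Here 1−s−f = 0.706 and s = 0.021.
u_1 = 0.126000 × 0.706 + 0.021 = 0.109956.
u_2 = 0.109956 × 0.706 + 0.021 = 0.098629.
u_3 = 0.098629 × 0.706 + 0.021 = 0.090632.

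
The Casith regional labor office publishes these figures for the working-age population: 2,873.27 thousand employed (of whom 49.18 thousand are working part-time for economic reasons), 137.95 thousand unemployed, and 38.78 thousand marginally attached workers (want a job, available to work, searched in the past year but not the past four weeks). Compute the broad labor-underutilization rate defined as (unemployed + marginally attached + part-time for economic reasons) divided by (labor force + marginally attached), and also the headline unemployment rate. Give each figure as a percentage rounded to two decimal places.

Labor force = 2,873.27 + 137.95 = 3,011.22 thousand.
Numerator = 137.95 + 38.78 + 49.18 = 225.91 thousand.
Denominator = 3,011.22 + 38.78 = 3,050.00 thousand.
Broad rate = 225.91 / 3,050.00 = 7.41%.
Headline unemployment rate = 137.95 / 3,011.22 = 4.58%.

Broad underutilization rate ≈ 7.41%; headline unemployment rate ≈ 4.58%.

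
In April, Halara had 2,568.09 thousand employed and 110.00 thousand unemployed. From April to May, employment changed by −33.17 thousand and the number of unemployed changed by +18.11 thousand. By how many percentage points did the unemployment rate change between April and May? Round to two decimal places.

The unemployment rate changed by +0.70 percentage points.

April: labor force = 2,568.09 + 110.00 = 2,678.09; u = 110.00/2,678.09 = 4.11%.
May: labor force = 2,534.92 + 128.11 = 2,663.03; u = 128.11/2,663.03 = 4.81%.
Change = 4.81% − 4.11% = +0.70 pp.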